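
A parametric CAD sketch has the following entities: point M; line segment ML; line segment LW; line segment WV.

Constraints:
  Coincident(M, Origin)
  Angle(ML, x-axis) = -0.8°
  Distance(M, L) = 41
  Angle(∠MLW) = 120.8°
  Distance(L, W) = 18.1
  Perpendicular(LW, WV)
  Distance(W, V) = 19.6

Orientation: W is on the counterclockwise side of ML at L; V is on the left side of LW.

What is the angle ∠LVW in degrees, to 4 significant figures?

42.72°

∠MLW = 120.8°, so LW runs at -0.8° + (180° − 120.8°) = 58.40° from the x-axis; with |LW| = 18.1, W = L + 18.1·(cos 58.40°, sin 58.40°) = (50.48, 14.84). LW ⟂ WV; with |WV| = 19.6 on the left of LW, V = W + 19.6·(-0.8517, 0.5240) = (33.79, 25.11). Then cos ∠LVW = VL·VW / (|VL||VW|), giving 42.72°.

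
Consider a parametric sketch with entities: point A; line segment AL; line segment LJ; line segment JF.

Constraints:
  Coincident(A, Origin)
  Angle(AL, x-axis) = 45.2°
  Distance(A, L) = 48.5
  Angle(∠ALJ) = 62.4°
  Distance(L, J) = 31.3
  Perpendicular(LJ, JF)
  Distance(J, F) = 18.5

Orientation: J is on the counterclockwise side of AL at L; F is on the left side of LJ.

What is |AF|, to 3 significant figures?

26.0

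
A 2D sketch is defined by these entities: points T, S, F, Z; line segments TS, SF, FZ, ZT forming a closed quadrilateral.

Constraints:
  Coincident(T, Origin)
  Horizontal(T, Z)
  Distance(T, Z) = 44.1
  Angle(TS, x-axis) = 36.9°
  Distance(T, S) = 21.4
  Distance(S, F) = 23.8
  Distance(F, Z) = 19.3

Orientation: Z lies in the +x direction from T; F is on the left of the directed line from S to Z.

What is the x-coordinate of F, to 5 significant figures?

40.134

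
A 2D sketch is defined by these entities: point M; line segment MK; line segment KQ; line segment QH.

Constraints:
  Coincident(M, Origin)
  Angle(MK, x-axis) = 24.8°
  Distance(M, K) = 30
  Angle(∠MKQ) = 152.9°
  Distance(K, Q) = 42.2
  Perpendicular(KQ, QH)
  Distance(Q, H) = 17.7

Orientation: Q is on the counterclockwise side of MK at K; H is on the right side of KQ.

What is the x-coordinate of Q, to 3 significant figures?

53.3

M is at the origin; MK runs at 24.8° with length 30.0, so K = 30.0·(cos 24.8°, sin 24.8°) = (27.2, 12.6). ∠MKQ = 152.9°, so KQ runs at 24.8° + (180° − 152.9°) = 51.9° from the x-axis; with |KQ| = 42.2, Q = K + 42.2·(cos 51.9°, sin 51.9°) = (53.3, 45.8). So Q.x = 53.3.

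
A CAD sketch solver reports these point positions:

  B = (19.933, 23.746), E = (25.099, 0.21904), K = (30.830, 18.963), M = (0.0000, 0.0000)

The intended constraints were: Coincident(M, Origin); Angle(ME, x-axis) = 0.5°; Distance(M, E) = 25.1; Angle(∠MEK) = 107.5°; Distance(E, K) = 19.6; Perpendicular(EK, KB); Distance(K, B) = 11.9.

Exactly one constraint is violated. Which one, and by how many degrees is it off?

Perpendicular(EK, KB) — off by 6.70°.

M = (0.00, 0.00) ✓; ME at 0.5000° ✓; |ME| = 25.10 ✓; ∠MEK = 107.5° ✓; |EK| = 19.60 ✓; ∠(EK, KB) = 83.30° ✗; |KB| = 11.90 ✓.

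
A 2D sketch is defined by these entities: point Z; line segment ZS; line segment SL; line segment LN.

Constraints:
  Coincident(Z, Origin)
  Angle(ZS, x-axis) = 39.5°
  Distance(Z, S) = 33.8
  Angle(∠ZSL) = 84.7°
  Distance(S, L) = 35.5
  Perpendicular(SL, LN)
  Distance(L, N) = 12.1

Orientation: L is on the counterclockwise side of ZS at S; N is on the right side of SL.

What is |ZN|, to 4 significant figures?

56.05

Z is at the origin; ZS runs at 39.5° with length 33.8, so S = 33.8·(cos 39.5°, sin 39.5°) = (26.08, 21.50). ∠ZSL = 84.7°, so SL runs at 39.5° + (180° − 84.7°) = 134.8° from the x-axis; with |SL| = 35.5, L = S + 35.5·(cos 134.8°, sin 134.8°) = (1.066, 46.69). The perpendicularity gives LN at right angles to SL; with |LN| = 12.1 on the right of SL, N = L + 12.1·(0.7096, 0.7046) = (9.652, 55.22). Then |ZN| = |N − Z| = 56.05.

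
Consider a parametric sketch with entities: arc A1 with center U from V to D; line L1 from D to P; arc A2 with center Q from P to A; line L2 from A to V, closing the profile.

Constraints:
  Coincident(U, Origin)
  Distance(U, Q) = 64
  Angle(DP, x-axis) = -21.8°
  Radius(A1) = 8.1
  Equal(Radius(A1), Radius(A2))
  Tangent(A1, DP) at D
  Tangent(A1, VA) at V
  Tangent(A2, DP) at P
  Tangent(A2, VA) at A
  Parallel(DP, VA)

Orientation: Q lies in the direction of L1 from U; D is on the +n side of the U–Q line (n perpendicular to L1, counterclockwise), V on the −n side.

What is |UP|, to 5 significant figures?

64.511

The slot axis is L1's direction at -21.8°, so u = (cos -21.8°, sin -21.8°) = (0.92849, -0.37137) and n = (−sin -21.8°, cos -21.8°) = (0.37137, 0.92849). U is at the origin and Q lies 64.0 along u from U, so Q = 64.0·u = (59.423, -23.768). Tangency of A1 to both parallel lines with radius 8.1 puts D and V at U ± 8.1·n: D = (3.0081, 7.5207), V = (-3.0081, -7.5207). Equal radii place P and A the same way about Q: P = Q + 8.1·n = (62.431, -16.247), A = Q − 8.1·n = (56.415, -31.288). Then |UP| = |P − U| = 64.511.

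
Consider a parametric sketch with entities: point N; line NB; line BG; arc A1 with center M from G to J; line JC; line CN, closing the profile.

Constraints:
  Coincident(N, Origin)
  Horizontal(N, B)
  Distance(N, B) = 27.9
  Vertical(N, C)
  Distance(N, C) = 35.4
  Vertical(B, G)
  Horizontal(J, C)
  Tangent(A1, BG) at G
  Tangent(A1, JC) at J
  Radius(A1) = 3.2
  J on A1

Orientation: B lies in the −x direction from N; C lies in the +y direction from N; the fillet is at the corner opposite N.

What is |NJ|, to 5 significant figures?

43.165

The virtual corner opposite N is at (-27.900, 35.400). A1 meets BG tangentially, so MG is at right angles to BG and the tangent condition forces MJ to be normal to JC, with radius 3.2, so the center M sits 3.2 in from both sides at M = (-24.700, 32.200). That places the tangent points at G = (-27.900, 32.200) on BG and J = (-24.700, 35.400) on JC. Then |NJ| = |J − N| = 43.165.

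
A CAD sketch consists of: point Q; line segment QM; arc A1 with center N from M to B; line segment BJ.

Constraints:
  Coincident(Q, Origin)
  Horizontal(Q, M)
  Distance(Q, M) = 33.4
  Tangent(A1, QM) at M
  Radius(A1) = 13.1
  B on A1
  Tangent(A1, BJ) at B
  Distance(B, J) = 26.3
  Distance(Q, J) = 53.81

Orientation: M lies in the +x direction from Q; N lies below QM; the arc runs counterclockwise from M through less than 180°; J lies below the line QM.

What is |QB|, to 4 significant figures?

28.63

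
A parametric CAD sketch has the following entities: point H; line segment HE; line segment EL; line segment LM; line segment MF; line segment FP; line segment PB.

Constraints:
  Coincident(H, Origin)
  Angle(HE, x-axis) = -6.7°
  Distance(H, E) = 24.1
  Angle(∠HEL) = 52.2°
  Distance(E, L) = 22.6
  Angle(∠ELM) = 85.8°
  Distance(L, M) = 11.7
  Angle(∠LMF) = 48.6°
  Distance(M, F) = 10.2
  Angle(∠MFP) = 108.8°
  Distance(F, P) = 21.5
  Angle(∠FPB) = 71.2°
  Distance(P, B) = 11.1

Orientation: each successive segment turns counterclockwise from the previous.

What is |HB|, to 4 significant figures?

31.16

H is at the origin; HE runs at -6.7° with length 24.1, so E = (23.94, -2.812). ∠HEL = 52.2° gives EL at 121.1° from the x-axis; with |EL| = 22.6, L = (12.26, 16.54). ∠ELM = 85.8° gives LM at -144.7° from the x-axis; with |LM| = 11.7, M = (2.713, 9.779). ∠LMF = 48.6° gives MF at -13.30° from the x-axis; with |MF| = 10.2, F = (12.64, 7.432). ∠MFP = 108.8° gives FP at 57.90° from the x-axis; with |FP| = 21.5, P = (24.06, 25.65). ∠FPB = 71.2° gives PB at 166.7° from the x-axis; with |PB| = 11.1, B = (13.26, 28.20). Then |HB| = |B − H| = 31.16.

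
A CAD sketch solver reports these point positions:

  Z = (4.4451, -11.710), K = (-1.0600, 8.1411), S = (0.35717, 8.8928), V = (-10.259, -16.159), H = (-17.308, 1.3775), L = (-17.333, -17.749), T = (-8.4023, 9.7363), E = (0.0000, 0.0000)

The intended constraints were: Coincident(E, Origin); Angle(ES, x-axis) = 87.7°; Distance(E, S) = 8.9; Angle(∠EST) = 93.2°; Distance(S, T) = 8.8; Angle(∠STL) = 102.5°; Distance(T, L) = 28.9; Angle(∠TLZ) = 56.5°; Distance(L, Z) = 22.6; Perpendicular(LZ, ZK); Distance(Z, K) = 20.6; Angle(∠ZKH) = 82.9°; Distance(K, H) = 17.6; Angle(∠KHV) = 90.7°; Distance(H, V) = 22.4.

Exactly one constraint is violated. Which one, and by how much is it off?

Distance(H, V) = 22.4 — off by 3.50.

E = (0.00, 0.00) ✓; ES at 87.70° ✓; |ES| = 8.900 ✓; ∠EST = 93.20° ✓; |ST| = 8.800 ✓; ∠STL = 102.5° ✓; |TL| = 28.90 ✓; ∠TLZ = 56.50° ✓; |LZ| = 22.60 ✓; ∠(LZ, ZK) = 90.00° ✓; |ZK| = 20.60 ✓; ∠ZKH = 82.90° ✓; |KH| = 17.60 ✓; ∠KHV = 90.70° ✓; |HV| = 18.90 ✗.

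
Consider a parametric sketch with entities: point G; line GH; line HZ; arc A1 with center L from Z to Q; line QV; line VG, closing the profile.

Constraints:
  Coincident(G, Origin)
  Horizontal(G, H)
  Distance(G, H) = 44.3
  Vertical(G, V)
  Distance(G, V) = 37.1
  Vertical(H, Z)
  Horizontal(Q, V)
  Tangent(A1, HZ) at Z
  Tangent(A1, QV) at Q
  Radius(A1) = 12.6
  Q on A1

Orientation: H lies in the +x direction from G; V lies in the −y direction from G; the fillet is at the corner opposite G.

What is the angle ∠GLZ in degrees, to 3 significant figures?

142°

G is at the origin; GH is horizontal with |GH| = 44.3 and H on the +x side, so H = (44.3, 0.00). G and V share the same x with |GV| = 37.1 and V on the −y side, so V = (0.00, -37.1). The virtual corner opposite G is at (44.3, -37.1). A1 meets HZ tangentially, so LZ is at right angles to HZ and since A1 is tangent to QV there, LQ ⟂ QV, with radius 12.6, so the center L sits 12.6 in from both sides at L = (31.7, -24.5). That places the tangent points at Z = (44.3, -24.5) on HZ and Q = (31.7, -37.1) on QV. Then cos ∠GLZ = LG·LZ / (|LG||LZ|), giving 142°.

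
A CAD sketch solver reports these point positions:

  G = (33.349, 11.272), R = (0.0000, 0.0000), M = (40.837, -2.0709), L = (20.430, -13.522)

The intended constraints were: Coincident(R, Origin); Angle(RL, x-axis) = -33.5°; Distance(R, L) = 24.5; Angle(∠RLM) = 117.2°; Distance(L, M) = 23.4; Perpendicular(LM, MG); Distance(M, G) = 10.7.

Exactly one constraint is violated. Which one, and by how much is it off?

Distance(M, G) = 10.7 — off by 4.60.

R = (0.00, 0.00) ✓; RL at -33.50° ✓; |RL| = 24.50 ✓; ∠RLM = 117.2° ✓; |LM| = 23.40 ✓; ∠(LM, MG) = 90.00° ✓; |MG| = 15.30 ✗.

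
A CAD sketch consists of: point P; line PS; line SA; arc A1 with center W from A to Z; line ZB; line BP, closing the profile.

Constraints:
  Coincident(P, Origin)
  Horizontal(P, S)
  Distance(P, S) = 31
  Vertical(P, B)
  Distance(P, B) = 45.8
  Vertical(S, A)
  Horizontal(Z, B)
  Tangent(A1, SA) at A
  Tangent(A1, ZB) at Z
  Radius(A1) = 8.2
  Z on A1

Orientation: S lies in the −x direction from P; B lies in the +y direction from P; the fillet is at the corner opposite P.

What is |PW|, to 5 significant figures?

43.973

P and B share the same x with |PB| = 45.8 and B on the +y side, so B = (0.0000, 45.800). The virtual corner opposite P is at (-31.000, 45.800). Tangency of A1 to SA means the radius WA is perpendicular to SA and since A1 is tangent to ZB there, WZ ⟂ ZB, with radius 8.2, so the center W sits 8.2 in from both sides at W = (-22.800, 37.600). Then |PW| = |W − P| = 43.973.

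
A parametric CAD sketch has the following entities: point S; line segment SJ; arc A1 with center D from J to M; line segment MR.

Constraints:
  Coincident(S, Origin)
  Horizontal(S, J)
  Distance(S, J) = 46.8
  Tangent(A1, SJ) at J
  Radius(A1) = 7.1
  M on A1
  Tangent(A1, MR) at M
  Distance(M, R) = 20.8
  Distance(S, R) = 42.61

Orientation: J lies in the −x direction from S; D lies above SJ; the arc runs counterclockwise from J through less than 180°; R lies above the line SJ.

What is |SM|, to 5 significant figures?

40.298

S is at the origin; S and J share the same y with |SJ| = 46.8 and J on the −x side, so J = (-46.800, 0.0000). The tangent condition forces DJ to be normal to SJ, so D = J + (0, 7.1) = (-46.800, 7.1000). Since DM ⟂ MR (tangency), |DR| = √(7.1² + 20.8²) = 21.978 regardless of where M sits on A1. So R lies on both circle(S, 42.61) and circle(D, 21.978); the above-SJ intersection is R = (-34.350, 25.212). M is the foot of the tangent from R: M = (-39.963, 5.1840).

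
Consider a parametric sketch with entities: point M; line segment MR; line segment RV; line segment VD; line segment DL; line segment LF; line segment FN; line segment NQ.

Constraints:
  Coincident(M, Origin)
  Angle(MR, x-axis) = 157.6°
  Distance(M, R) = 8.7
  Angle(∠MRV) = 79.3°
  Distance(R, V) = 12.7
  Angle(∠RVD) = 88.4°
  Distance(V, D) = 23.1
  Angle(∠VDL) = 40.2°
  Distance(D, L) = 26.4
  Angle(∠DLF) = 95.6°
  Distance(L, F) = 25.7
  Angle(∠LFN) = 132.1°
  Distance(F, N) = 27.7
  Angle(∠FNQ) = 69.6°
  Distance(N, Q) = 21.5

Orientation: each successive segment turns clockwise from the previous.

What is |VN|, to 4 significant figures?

32.02

∠DLF = 95.6° gives LF at 101.1° from the x-axis; with |LF| = 25.7, F = (-13.34, 23.49). ∠LFN = 132.1° gives FN at 53.20° from the x-axis; with |FN| = 27.7, N = (3.250, 45.67). Then |VN| = |N − V| = 32.02.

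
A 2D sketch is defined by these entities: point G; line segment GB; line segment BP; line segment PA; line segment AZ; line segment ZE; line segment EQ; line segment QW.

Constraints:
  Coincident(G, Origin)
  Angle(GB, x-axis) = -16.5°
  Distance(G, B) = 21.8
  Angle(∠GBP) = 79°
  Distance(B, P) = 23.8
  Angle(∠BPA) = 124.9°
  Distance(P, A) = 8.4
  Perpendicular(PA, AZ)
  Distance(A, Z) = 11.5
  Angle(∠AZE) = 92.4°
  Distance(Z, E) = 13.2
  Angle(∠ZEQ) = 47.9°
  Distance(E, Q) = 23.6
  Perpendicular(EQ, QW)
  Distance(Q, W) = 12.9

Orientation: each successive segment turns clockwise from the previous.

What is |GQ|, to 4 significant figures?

34.69

G is at the origin; GB runs at -16.5° with length 21.8, so B = (20.90, -6.192). ∠GBP = 79.0° gives BP at -117.5° from the x-axis; with |BP| = 23.8, P = (9.913, -27.30). ∠BPA = 124.9° gives PA at -172.6° from the x-axis; with |PA| = 8.4, A = (1.583, -28.38). PA is perpendicular to AZ, so AZ runs at 97.40°; with |AZ| = 11.5, Z = (0.1015, -16.98). ∠AZE = 92.4° gives ZE at 9.800° from the x-axis; with |ZE| = 13.2, E = (13.11, -14.73). ∠ZEQ = 47.9° gives EQ at -122.3° from the x-axis; with |EQ| = 23.6, Q = (0.4981, -34.68). Then |GQ| = |Q − G| = 34.69.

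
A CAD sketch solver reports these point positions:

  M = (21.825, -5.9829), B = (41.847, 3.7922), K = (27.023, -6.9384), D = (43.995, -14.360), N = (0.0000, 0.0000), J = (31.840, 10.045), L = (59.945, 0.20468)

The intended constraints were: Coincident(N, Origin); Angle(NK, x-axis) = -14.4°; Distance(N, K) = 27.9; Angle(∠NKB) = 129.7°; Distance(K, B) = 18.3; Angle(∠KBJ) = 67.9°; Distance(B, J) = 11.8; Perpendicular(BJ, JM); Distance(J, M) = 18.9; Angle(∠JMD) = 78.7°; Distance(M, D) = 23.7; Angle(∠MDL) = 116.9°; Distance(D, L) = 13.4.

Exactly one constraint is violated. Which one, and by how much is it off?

Distance(D, L) = 13.4 — off by 8.20.

N = (0.00, 0.00) ✓; NK at -14.40° ✓; |NK| = 27.90 ✓; ∠NKB = 129.7° ✓; |KB| = 18.30 ✓; ∠KBJ = 67.90° ✓; |BJ| = 11.80 ✓; ∠(BJ, JM) = 90.00° ✓; |JM| = 18.90 ✓; ∠JMD = 78.70° ✓; |MD| = 23.70 ✓; ∠MDL = 116.9° ✓; |DL| = 21.60 ✗.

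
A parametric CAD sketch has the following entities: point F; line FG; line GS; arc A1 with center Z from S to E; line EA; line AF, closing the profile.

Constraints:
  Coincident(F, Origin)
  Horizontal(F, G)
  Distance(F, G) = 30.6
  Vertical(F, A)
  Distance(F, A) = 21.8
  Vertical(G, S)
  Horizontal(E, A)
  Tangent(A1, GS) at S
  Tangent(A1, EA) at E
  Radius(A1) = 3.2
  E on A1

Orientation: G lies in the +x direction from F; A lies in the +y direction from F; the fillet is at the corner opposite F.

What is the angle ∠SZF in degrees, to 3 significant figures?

146°

F is at the origin; F and G share the same y with |FG| = 30.6 and G on the +x side, so G = (30.6, 0.00). FA is vertical with |FA| = 21.8 and A on the +y side, so A = (0.00, 21.8). The virtual corner opposite F is at (30.6, 21.8). Since A1 is tangent to GS there, ZS ⟂ GS and tangency of A1 to EA means the radius ZE is perpendicular to EA, with radius 3.2, so the center Z sits 3.2 in from both sides at Z = (27.4, 18.6). That places the tangent points at S = (30.6, 18.6) on GS and E = (27.4, 21.8) on EA. Then cos ∠SZF = ZS·ZF / (|ZS||ZF|), giving 146°.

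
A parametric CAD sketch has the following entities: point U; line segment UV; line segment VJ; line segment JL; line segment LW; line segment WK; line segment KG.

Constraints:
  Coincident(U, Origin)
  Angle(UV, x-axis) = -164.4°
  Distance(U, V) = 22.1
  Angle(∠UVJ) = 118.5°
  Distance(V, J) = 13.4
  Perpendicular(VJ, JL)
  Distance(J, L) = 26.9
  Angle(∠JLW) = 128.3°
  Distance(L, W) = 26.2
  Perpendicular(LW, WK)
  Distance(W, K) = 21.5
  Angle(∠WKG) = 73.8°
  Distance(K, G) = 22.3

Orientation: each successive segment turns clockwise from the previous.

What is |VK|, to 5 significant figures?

33.310

∠JLW = 128.3° gives LW at -7.6000° from the x-axis; with |LW| = 26.2, W = (14.676, 18.935). The perpendicularity gives WK at right angles to LW, so WK runs at -97.600°; with |WK| = 21.5, K = (11.833, -2.3764). Then |VK| = |K − V| = 33.310.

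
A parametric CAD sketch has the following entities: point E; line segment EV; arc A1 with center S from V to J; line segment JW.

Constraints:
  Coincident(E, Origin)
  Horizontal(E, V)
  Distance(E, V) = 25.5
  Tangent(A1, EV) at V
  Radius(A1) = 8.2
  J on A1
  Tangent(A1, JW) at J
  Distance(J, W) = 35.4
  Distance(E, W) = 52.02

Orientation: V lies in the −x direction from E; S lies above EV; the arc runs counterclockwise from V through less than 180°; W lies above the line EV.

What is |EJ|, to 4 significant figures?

20.42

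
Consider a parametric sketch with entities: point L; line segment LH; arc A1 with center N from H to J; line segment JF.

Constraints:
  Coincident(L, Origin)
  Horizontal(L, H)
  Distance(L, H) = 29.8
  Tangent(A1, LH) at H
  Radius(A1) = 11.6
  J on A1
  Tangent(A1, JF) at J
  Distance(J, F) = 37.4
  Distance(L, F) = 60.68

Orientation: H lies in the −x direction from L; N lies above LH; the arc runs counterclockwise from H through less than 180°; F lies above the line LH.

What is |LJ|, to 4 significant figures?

24.96

L is at the origin; L and H share the same y with |LH| = 29.8 and H on the −x side, so H = (-29.80, 0.000). Since A1 is tangent to LH there, NH ⟂ LH, so N = H + (0, 11.6) = (-29.80, 11.60). Since NJ ⟂ JF (tangency), |NF| = √(11.6² + 37.4²) = 39.16 regardless of where J sits on A1. So F lies on both circle(L, 60.68) and circle(N, 39.16); the above-LH intersection is F = (-33.52, 50.58). J is the foot of the tangent from F: J = (-19.10, 16.07).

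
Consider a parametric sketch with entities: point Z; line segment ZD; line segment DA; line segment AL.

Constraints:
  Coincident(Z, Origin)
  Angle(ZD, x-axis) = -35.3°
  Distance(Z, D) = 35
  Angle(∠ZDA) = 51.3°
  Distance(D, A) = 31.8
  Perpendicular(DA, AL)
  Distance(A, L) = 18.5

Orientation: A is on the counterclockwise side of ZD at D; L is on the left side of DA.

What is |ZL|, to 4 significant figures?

13.27

Z is at the origin; ZD runs at -35.3° with length 35.0, so D = 35.0·(cos -35.3°, sin -35.3°) = (28.56, -20.23). ∠ZDA = 51.3°, so DA runs at -35.3° + (180° − 51.3°) = 93.40° from the x-axis; with |DA| = 31.8, A = D + 31.8·(cos 93.40°, sin 93.40°) = (26.68, 11.52). DA ⟂ AL; with |AL| = 18.5 on the left of DA, L = A + 18.5·(-0.9982, -0.05931) = (8.211, 10.42). Then |ZL| = |L − Z| = 13.27.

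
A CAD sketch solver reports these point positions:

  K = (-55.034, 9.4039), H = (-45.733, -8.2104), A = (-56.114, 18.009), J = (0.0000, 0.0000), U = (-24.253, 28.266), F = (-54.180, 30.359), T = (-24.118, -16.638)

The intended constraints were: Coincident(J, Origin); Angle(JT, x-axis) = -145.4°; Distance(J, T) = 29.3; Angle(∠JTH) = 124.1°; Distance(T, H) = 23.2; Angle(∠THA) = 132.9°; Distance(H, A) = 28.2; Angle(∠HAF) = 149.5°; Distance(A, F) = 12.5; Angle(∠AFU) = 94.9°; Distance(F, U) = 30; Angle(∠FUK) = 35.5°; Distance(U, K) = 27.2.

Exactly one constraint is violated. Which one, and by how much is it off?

Distance(U, K) = 27.2 — off by 8.90.

J = (0.00, 0.00) ✓; JT at -145.4° ✓; |JT| = 29.30 ✓; ∠JTH = 124.1° ✓; |TH| = 23.20 ✓; ∠THA = 132.9° ✓; |HA| = 28.20 ✓; ∠HAF = 149.5° ✓; |AF| = 12.50 ✓; ∠AFU = 94.90° ✓; |FU| = 30.00 ✓; ∠FUK = 35.50° ✓; |UK| = 36.10 ✗.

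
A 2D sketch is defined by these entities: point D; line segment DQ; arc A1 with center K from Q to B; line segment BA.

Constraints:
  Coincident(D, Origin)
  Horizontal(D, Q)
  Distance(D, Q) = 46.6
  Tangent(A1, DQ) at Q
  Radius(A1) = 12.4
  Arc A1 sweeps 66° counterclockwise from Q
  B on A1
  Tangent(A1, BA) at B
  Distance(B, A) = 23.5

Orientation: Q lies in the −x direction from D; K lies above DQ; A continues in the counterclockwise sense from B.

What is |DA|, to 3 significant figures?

38.6

On A1, Q sits at bearing -90° from K; a 66° counterclockwise sweep puts B at bearing -24°, so B = K + 12.4·(cos -24°, sin -24°) = (-35.3, 7.36). Tangency of A1 to BA means the radius KB is perpendicular to BA, so BA runs along (−sin -24°, cos -24°); with |BA| = 23.5, A = (-25.7, 28.8). Then |DA| = |A − D| = 38.6.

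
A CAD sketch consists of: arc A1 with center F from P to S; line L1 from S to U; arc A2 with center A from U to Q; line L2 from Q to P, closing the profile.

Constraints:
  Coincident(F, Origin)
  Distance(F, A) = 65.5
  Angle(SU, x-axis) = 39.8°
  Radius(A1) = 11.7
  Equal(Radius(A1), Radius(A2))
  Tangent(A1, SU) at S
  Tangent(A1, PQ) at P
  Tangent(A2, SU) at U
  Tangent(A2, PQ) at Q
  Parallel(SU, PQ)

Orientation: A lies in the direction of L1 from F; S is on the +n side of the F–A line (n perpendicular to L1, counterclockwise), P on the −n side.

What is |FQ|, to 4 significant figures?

66.54

Tangency of A1 to both parallel lines with radius 11.7 puts S and P at F ± 11.7·n: S = (-7.489, 8.989), P = (7.489, -8.989). Equal radii place U and Q the same way about A: U = A + 11.7·n = (42.83, 50.92), Q = A − 11.7·n = (57.81, 32.94). Then |FQ| = |Q − F| = 66.54.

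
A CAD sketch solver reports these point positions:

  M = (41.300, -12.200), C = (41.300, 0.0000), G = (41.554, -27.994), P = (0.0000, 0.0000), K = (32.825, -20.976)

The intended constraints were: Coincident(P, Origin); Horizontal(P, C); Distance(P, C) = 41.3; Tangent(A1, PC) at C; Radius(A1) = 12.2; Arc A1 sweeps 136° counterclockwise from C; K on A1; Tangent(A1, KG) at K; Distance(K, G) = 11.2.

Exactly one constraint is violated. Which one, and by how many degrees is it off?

Tangent(A1, KG) at K — off by 5.20°.

P = (0.00, 0.00) ✓; P.y = 0.00, C.y = 0.00 ✓; |PC| = 41.30 ✓; ∠(MC, CP) = 90.00° ✓; |MC| = 12.20 ✓; bearing(M→K) − bearing(M→C) = 136.0° ✓; |MK| = 12.20 ✓; ∠(MK, KG) = 84.80° ✗; |KG| = 11.20 ✓.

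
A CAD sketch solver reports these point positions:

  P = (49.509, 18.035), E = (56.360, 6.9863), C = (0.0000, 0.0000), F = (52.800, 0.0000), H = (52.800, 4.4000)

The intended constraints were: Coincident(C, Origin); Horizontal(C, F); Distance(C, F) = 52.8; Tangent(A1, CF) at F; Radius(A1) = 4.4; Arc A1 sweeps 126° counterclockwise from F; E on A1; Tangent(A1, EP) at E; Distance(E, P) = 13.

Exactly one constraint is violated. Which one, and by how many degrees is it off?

Tangent(A1, EP) at E — off by 4.20°.

C = (0.00, 0.00) ✓; C.y = 0.00, F.y = 0.00 ✓; |CF| = 52.80 ✓; ∠(HF, FC) = 90.00° ✓; |HF| = 4.400 ✓; bearing(H→E) − bearing(H→F) = 126.0° ✓; |HE| = 4.400 ✓; ∠(HE, EP) = 94.20° ✗; |EP| = 13.00 ✓.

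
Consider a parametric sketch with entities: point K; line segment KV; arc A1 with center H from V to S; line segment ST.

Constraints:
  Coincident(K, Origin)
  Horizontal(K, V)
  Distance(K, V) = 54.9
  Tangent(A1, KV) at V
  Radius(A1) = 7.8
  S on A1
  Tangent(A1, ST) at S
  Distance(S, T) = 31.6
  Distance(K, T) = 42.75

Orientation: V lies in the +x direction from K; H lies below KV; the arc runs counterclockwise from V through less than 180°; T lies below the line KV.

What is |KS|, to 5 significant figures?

48.551

Checks: ∠(HV, VK) = 90.00° ✓; |HS| = 7.800 ✓; ∠(HS, ST) = 90.00° ✓; |ST| = 31.60 ✓; |KT| = 42.75 ✓.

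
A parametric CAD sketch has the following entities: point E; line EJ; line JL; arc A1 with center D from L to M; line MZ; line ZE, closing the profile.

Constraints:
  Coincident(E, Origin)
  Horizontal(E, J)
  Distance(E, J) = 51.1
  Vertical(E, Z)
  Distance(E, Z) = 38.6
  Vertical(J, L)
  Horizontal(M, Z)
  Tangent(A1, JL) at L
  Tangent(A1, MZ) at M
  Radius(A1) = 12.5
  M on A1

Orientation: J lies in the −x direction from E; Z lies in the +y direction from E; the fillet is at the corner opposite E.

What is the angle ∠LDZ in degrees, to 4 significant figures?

162.1°

E is at the origin; E and J share the same y with |EJ| = 51.1 and J on the −x side, so J = (-51.10, 0.000). E and Z share the same x with |EZ| = 38.6 and Z on the +y side, so Z = (0.000, 38.60). The virtual corner opposite E is at (-51.10, 38.60). The tangent condition forces DL to be normal to JL and since A1 is tangent to MZ there, DM ⟂ MZ, with radius 12.5, so the center D sits 12.5 in from both sides at D = (-38.60, 26.10). That places the tangent points at L = (-51.10, 26.10) on JL and M = (-38.60, 38.60) on MZ. Then cos ∠LDZ = DL·DZ / (|DL||DZ|), giving 162.1°.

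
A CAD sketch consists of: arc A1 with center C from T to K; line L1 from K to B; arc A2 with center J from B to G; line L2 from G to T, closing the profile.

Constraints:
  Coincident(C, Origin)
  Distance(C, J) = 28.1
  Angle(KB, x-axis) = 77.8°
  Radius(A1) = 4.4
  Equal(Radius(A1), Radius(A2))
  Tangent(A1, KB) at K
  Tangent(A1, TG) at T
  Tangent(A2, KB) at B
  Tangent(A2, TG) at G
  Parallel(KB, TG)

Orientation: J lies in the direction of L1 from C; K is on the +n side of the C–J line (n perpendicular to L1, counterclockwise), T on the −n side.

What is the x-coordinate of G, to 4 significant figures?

10.24

The slot axis is L1's direction at 77.8°, so u = (cos 77.8°, sin 77.8°) = (0.2113, 0.9774) and n = (−sin 77.8°, cos 77.8°) = (-0.9774, 0.2113). C is at the origin and J lies 28.1 along u from C, so J = 28.1·u = (5.938, 27.47). Tangency of A1 to both parallel lines with radius 4.4 puts K and T at C ± 4.4·n: K = (-4.301, 0.9298), T = (4.301, -0.9298). Equal radii place B and G the same way about J: B = J + 4.4·n = (1.638, 28.40), G = J − 4.4·n = (10.24, 26.54). So G.x = 10.24.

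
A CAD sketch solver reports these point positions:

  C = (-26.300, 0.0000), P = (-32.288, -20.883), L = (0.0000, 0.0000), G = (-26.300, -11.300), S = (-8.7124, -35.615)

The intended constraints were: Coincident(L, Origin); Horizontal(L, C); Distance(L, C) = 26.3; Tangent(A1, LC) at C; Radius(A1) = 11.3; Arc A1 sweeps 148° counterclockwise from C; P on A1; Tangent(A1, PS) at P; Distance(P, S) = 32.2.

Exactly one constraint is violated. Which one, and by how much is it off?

Distance(P, S) = 32.2 — off by 4.40.

L = (0.00, 0.00) ✓; L.y = 0.00, C.y = 0.00 ✓; |LC| = 26.30 ✓; ∠(GC, CL) = 90.00° ✓; |GC| = 11.30 ✓; bearing(G→P) − bearing(G→C) = 148.0° ✓; |GP| = 11.30 ✓; ∠(GP, PS) = 90.00° ✓; |PS| = 27.80 ✗.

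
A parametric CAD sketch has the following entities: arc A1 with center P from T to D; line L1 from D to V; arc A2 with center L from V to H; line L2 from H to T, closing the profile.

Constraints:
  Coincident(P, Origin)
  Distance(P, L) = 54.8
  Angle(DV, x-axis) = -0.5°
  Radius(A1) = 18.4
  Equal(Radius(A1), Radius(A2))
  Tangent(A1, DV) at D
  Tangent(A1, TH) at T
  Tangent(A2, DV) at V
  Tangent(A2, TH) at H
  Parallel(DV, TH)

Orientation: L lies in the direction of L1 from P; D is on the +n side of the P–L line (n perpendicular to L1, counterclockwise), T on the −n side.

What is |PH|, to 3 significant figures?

57.8

Tangency of A1 to both parallel lines with radius 18.4 puts D and T at P ± 18.4·n: D = (0.161, 18.4), T = (-0.161, -18.4). Equal radii place V and H the same way about L: V = L + 18.4·n = (55.0, 17.9), H = L − 18.4·n = (54.6, -18.9). Then |PH| = |H − P| = 57.8.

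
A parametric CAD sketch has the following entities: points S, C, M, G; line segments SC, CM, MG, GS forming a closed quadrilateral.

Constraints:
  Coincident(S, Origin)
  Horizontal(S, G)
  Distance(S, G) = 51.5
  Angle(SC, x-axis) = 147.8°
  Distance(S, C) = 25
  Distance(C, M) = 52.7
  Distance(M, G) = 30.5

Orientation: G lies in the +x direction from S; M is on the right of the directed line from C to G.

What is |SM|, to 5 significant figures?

27.717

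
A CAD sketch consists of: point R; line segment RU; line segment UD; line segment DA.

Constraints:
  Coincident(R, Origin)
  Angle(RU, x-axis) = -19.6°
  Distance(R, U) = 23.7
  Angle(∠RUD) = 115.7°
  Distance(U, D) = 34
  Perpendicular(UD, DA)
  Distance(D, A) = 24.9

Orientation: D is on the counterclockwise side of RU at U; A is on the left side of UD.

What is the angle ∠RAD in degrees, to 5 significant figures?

85.423°

∠RUD = 115.7°, so UD runs at -19.6° + (180° − 115.7°) = 44.700° from the x-axis; with |UD| = 34.0, D = U + 34.0·(cos 44.700°, sin 44.700°) = (46.494, 15.965). The perpendicularity gives DA at right angles to UD; with |DA| = 24.9 on the left of UD, A = D + 24.9·(-0.70339, 0.71080) = (28.979, 33.664). Then cos ∠RAD = AR·AD / (|AR||AD|), giving 85.423°.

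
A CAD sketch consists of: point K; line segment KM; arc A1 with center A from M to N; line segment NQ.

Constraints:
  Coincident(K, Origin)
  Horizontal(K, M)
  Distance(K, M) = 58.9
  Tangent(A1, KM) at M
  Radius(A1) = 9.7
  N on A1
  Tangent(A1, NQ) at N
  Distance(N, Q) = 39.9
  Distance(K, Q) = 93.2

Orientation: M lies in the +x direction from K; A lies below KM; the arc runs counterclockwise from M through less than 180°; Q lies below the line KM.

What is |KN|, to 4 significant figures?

55.20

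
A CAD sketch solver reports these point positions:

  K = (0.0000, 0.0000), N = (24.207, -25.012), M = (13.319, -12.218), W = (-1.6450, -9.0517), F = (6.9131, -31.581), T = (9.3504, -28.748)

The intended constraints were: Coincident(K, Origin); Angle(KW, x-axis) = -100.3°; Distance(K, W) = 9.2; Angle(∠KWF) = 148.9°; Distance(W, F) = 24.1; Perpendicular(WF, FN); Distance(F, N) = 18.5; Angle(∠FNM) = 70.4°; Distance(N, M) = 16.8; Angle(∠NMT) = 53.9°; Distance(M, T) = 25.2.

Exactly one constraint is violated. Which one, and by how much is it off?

Distance(M, T) = 25.2 — off by 8.20.

K = (0.00, 0.00) ✓; KW at -100.3° ✓; |KW| = 9.200 ✓; ∠KWF = 148.9° ✓; |WF| = 24.10 ✓; ∠(WF, FN) = 90.00° ✓; |FN| = 18.50 ✓; ∠FNM = 70.40° ✓; |NM| = 16.80 ✓; ∠NMT = 53.90° ✓; |MT| = 17.00 ✗.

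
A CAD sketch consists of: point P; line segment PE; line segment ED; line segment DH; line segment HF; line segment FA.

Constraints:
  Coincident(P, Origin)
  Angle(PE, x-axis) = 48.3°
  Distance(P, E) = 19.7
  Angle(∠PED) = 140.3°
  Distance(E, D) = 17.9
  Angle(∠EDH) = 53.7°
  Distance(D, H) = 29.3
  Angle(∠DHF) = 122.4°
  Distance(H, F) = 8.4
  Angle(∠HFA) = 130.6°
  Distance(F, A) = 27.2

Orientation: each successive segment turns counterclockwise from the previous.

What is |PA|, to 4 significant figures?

14.44

∠DHF = 122.4° gives HF at -88.10° from the x-axis; with |HF| = 8.4, F = (-10.20, 7.691). ∠HFA = 130.6° gives FA at -38.70° from the x-axis; with |FA| = 27.2, A = (11.03, -9.315). Then |PA| = |A − P| = 14.44.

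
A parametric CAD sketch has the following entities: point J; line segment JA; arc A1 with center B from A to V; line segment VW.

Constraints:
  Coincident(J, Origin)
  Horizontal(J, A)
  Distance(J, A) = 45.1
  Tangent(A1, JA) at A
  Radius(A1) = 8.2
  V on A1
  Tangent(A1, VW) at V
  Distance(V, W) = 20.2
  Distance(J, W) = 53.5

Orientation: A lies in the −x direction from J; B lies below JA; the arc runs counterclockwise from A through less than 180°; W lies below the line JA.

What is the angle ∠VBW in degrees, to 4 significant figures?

67.91°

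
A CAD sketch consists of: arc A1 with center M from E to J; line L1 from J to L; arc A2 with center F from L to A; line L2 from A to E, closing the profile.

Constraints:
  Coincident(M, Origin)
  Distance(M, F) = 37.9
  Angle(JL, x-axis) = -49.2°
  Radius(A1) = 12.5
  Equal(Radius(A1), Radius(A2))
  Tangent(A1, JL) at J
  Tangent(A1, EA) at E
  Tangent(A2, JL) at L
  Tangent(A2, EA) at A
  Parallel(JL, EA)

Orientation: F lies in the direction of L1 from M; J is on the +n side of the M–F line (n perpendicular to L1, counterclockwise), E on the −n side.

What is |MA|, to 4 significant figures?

39.91

Tangency of A1 to both parallel lines with radius 12.5 puts J and E at M ± 12.5·n: J = (9.462, 8.168), E = (-9.462, -8.168). Equal radii place L and A the same way about F: L = F + 12.5·n = (34.23, -20.52), A = F − 12.5·n = (15.30, -36.86). Then |MA| = |A − M| = 39.91.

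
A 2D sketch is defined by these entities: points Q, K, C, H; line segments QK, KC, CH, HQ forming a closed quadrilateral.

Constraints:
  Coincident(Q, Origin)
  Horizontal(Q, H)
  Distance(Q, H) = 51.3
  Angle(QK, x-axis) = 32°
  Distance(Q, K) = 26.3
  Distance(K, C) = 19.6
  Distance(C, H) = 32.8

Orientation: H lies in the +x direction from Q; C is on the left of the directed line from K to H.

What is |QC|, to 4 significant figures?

45.43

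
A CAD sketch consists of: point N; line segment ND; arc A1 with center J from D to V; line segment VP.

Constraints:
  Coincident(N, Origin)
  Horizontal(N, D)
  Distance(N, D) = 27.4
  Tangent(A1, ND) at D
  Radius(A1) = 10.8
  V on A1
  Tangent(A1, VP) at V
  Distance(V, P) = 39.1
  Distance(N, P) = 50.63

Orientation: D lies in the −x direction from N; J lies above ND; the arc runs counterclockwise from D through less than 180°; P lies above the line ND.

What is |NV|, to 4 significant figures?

19.35

Checks: |JV| = 10.80 ✓; ∠(JV, VP) = 90.00° ✓; |VP| = 39.10 ✓; |NP| = 50.63 ✓.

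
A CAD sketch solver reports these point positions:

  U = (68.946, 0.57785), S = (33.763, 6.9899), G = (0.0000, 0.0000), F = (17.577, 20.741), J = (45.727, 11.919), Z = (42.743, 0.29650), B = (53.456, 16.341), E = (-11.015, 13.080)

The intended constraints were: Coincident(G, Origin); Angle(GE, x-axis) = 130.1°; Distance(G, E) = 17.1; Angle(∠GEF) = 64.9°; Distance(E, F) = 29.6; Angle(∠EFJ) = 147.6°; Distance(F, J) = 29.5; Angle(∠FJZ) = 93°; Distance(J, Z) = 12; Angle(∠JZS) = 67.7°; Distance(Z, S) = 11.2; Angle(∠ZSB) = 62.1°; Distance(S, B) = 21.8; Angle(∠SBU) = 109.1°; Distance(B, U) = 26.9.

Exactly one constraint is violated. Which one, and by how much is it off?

Distance(B, U) = 26.9 — off by 4.80.

G = (0.00, 0.00) ✓; GE at 130.1° ✓; |GE| = 17.10 ✓; ∠GEF = 64.90° ✓; |EF| = 29.60 ✓; ∠EFJ = 147.6° ✓; |FJ| = 29.50 ✓; ∠FJZ = 93.00° ✓; |JZ| = 12.00 ✓; ∠JZS = 67.70° ✓; |ZS| = 11.20 ✓; ∠ZSB = 62.10° ✓; |SB| = 21.80 ✓; ∠SBU = 109.1° ✓; |BU| = 22.10 ✗.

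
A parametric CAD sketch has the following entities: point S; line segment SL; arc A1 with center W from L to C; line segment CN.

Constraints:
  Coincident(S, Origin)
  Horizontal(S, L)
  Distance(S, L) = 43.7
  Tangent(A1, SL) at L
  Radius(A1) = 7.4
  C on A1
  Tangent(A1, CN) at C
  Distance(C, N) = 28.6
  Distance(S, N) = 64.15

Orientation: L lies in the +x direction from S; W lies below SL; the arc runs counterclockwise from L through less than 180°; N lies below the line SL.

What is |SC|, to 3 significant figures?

39.3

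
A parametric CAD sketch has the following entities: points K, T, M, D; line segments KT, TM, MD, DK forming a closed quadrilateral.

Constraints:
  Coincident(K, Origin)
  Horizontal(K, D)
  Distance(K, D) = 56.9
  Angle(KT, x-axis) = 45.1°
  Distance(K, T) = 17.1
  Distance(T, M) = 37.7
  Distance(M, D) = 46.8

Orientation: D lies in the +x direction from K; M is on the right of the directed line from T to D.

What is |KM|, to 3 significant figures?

30.7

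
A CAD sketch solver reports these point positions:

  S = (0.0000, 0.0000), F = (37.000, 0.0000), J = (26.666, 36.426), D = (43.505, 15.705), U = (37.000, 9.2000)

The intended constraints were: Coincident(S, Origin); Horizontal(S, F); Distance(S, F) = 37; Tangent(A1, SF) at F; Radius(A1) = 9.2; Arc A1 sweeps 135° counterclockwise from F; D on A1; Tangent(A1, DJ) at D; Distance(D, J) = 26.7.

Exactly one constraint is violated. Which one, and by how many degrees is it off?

Tangent(A1, DJ) at D — off by 5.90°.

S = (0.00, 0.00) ✓; S.y = 0.00, F.y = 0.00 ✓; |SF| = 37.00 ✓; ∠(UF, FS) = 90.00° ✓; |UF| = 9.200 ✓; bearing(U→D) − bearing(U→F) = 135.0° ✓; |UD| = 9.199 ✓; ∠(UD, DJ) = 95.90° ✗; |DJ| = 26.70 ✓.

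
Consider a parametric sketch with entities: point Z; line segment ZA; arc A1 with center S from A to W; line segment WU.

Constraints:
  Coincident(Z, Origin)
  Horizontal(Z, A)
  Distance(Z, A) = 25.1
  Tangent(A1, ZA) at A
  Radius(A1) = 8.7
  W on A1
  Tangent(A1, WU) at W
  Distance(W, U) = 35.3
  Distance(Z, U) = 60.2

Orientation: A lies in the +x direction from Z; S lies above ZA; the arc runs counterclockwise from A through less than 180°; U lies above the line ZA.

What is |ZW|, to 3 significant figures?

33.5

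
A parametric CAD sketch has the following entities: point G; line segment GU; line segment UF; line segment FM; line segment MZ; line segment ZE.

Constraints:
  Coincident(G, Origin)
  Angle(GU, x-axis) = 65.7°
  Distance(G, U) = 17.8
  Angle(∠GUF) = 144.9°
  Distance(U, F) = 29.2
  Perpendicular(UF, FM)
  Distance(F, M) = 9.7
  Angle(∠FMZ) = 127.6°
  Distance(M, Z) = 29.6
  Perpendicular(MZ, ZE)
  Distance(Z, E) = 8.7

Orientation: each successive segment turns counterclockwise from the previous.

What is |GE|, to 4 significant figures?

18.39

G is at the origin; GU runs at 65.7° with length 17.8, so U = (7.325, 16.22). ∠GUF = 144.9° gives UF at 100.8° from the x-axis; with |UF| = 29.2, F = (1.853, 44.91). UF ⟂ FM, so FM runs at -169.2°; with |FM| = 9.7, M = (-7.675, 43.09). ∠FMZ = 127.6° gives MZ at -116.8° from the x-axis; with |MZ| = 29.6, Z = (-21.02, 16.67). MZ is perpendicular to ZE, so ZE runs at -26.80°; with |ZE| = 8.7, E = (-13.26, 12.74). Then |GE| = |E − G| = 18.39.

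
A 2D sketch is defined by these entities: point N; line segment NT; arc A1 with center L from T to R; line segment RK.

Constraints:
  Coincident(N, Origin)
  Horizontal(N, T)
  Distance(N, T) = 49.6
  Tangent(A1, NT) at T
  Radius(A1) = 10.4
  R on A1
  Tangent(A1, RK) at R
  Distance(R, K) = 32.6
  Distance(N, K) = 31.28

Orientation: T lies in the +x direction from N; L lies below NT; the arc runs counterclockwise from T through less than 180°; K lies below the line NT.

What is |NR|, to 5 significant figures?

42.586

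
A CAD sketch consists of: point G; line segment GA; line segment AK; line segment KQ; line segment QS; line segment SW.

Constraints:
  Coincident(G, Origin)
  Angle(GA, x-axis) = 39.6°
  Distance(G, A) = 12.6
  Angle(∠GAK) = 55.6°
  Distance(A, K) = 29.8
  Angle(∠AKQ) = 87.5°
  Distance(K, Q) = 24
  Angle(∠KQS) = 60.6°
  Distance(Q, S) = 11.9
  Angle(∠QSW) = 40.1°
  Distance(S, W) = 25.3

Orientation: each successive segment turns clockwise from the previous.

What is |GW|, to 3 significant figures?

36.8

∠KQS = 60.6° gives QS at 63.3° from the x-axis; with |QS| = 11.9, S = (-6.22, -12.1). ∠QSW = 40.1° gives SW at -76.6° from the x-axis; with |SW| = 25.3, W = (-0.354, -36.8). Then |GW| = |W − G| = 36.8.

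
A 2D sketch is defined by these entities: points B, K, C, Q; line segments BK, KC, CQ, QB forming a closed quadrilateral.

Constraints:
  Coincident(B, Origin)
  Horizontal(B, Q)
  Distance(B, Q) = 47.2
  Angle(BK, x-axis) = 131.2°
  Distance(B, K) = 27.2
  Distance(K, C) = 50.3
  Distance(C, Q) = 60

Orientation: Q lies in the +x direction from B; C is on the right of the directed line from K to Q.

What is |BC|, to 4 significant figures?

28.89

Checks: B = (0.00, 0.00) ✓; |KC| = 50.30 ✓; |CQ| = 60.00 ✓.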